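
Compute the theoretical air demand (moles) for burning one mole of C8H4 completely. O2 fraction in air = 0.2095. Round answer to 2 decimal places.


Balanced combustion: C8H4 + 9 O2 -> 8 CO2 + 2 H2O
O2 needed = C + H/4 = 8 + 4/4 = 9.00 moles
Air moles = O2 / 0.2095 = 9.00 / 0.2095 = 42.96 moles air


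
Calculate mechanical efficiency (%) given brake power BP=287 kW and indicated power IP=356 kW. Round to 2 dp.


eta_mech = (BP / IP) * 100
Ratio = 287 / 356 = 0.8062
eta_mech = 0.8062 * 100 = 80.62%


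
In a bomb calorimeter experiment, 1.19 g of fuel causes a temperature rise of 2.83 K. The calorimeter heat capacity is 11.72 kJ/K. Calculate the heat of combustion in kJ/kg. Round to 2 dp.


Hc = C_cal * delta_T / m_fuel
Q_released = 11.72 * 2.83 = 33.1676 kJ
m_fuel = 1.19 g = 1.19/1000 kg = 0.001190 kg
Hc = 33.1676 / 0.001190 = 27871.93 kJ/kg


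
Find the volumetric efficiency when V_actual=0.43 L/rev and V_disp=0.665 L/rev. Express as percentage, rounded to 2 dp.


eta_v = (V_actual / V_disp) * 100
Ratio = 0.43 / 0.665 = 0.6466
eta_v = 0.6466 * 100 = 64.66%


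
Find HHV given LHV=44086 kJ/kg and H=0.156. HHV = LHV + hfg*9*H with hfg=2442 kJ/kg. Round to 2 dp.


HHV = LHV + hfg * 9 * H
Water addition = 2442 * 9 * 0.156 = 3428.568 kJ/kg
HHV = 44086 + 3428.568 = 47514.57 kJ/kg


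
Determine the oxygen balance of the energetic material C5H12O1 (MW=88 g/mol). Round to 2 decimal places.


OB = -1600 * (2C + H/2 - O) / MW
Inner = 2*5 + 12/2 - 1 = 15.00
OB = -1600 * 15.00 / 88 = -272.73%


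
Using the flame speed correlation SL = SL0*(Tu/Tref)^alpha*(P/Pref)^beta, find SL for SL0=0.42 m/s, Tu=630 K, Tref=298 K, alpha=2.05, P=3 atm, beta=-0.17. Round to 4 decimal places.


SL = SL0 * (Tu/Tref)^alpha * (P/Pref)^beta
T ratio = 630/298 = 2.11409396
(T ratio)^alpha = 2.11409396^2.05 = 4.639859
(P/Pref)^beta = 3^(-0.17) = 0.829639
SL = 0.42 * 4.639859 * 0.829639 = 1.6168 m/s


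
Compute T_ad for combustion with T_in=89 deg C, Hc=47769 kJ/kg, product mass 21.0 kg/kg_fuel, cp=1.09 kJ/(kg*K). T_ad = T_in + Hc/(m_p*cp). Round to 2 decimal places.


T_ad = T_in + Hc / (m_p * cp)
Denominator = 21.0 * 1.09 = 22.8900
Temperature rise = 47769 / 22.8900 = 2086.89 K
T_ad = 89 + 2086.89 = 2175.89 deg C


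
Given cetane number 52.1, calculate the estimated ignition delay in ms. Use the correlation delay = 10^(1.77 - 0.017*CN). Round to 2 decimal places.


delay = 10^(1.77 - 0.017*CN)
Exponent = 1.77 - 0.017*52.1 = 0.8843
delay = 10^0.8843 = 7.66 ms


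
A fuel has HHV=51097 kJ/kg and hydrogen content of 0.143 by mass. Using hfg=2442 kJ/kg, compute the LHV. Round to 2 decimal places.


LHV = HHV - hfg * 9 * H
Water correction = 2442 * 9 * 0.143 = 3142.854 kJ/kg
LHV = 51097 - 3142.854 = 47954.15 kJ/kg


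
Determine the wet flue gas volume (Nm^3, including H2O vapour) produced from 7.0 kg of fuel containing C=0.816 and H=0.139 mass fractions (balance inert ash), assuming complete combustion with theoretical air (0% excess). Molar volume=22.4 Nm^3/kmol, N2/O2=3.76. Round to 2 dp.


Per kg fuel: CO2 = (C/12 kmol)*22.4 = (0.816/12)*22.4 = 1.52320 Nm^3
Per kg fuel: H2O = (H/2 kmol)*22.4 = (0.139/2)*22.4 = 1.55680 Nm^3
O2 needed per kg fuel = C/12 + H/4 = 0.816/12 + 0.139/4 = 0.10275000 kmol
Per kg fuel: N2 = O2*3.76*22.4 = 0.10275000*3.76*22.4 = 8.65402 Nm^3
Total per kg = 1.52320 + 1.55680 + 8.65402 = 11.73402 Nm^3
Total = 11.73402 * 7.0 = 82.14 Nm^3


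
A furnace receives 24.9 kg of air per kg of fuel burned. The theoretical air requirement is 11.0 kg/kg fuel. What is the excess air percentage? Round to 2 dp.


Excess air = actual - stoichiometric = 24.9 - 11.0 = 13.90 kg/kg fuel
Excess air % = (excess / stoich) * 100 = (13.90 / 11.0) * 100 = 126.36%


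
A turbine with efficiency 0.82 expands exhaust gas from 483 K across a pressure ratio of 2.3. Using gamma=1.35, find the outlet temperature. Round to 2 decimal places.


T_out = T_in * (1 - eta * (1 - PR^(-(gamma-1)/gamma)))
Exponent = -(1.35-1)/1.35 = -0.25925926
PR^exp = 2.3^(-0.25925926) = 0.80578413
Factor = 1 - 0.82*(1 - 0.80578413) = 0.84074299
T_out = 483 * 0.84074299 = 406.08 K


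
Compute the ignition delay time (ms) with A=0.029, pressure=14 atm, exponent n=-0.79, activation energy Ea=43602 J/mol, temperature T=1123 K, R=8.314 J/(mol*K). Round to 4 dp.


tau = A * P^n * exp(Ea/(R*T))
P^n = 14^(-0.79) = 0.12432511
Ea/(R*T) = 43602/(8.314*1123) = 4.669997
exp(Ea/(R*T)) = 106.697460
tau = 0.029 * 0.12432511 * 106.697460 = 0.3847 ms


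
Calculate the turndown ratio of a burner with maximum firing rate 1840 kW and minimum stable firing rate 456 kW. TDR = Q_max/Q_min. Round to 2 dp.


TDR = Q_max / Q_min
TDR = 1840 / 456 = 4.04


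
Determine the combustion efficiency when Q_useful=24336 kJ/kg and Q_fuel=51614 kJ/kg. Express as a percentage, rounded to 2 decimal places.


Efficiency = (Q_useful / Q_fuel) * 100
Efficiency = (24336 / 51614) * 100
Efficiency = 0.4715 * 100 = 47.15%


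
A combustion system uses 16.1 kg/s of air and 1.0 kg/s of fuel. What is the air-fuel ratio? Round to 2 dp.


AFR = m_air / m_fuel
AFR = 16.1 / 1.0 = 16.10


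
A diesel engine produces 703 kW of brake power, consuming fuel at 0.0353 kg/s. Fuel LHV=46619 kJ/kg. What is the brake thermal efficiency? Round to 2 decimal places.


eta_BTE = (BP / (mf * LHV)) * 100
Denominator = 0.0353 * 46619 = 1645.6507 kW
eta_BTE = (703 / 1645.6507) * 100 = 42.72%


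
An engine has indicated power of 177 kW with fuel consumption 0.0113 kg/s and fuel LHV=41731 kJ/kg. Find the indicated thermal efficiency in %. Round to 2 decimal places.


eta_ith = (IP / (mf * LHV)) * 100
Denominator = 0.0113 * 41731 = 471.5603 kW
eta_ith = (177 / 471.5603) * 100 = 37.53%


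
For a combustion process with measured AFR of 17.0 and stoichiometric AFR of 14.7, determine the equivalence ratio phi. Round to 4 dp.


phi = AFR_stoich / AFR_actual
phi = 14.7 / 17.0 = 0.8647


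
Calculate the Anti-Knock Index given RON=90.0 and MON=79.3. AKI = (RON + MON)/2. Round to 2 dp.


AKI = (RON + MON) / 2
AKI = (90.0 + 79.3) / 2
AKI = 169.3 / 2 = 84.65


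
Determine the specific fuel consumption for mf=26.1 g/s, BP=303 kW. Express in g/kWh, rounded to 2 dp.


SFC = (mf / BP) * 3600
Rate = 26.1 / 303 = 0.086139 g/(s*kW)
SFC = 0.086139 * 3600 = 310.10 g/kWh


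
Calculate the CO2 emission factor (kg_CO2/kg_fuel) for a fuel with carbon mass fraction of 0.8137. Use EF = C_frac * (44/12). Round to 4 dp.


EF = C_frac * (M_CO2 / M_C)
EF = 0.8137 * (44/12)
EF = 0.8137 * 3.666667 = 2.9836 kg_CO2/kg_fuel


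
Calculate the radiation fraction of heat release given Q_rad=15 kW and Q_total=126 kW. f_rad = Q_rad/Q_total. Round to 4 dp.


f_rad = Q_rad / Q_total
f_rad = 15 / 126 = 0.1190


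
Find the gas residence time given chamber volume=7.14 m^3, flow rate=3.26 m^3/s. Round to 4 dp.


tau = V / Q_flow
tau = 7.14 / 3.26 = 2.1902 s


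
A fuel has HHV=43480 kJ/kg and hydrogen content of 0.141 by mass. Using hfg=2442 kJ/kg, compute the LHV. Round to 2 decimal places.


LHV = HHV - hfg * 9 * H
Water correction = 2442 * 9 * 0.141 = 3098.898 kJ/kg
LHV = 43480 - 3098.898 = 40381.10 kJ/kg


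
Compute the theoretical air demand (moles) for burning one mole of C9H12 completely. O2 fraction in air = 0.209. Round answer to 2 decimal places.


Balanced combustion: C9H12 + 12 O2 -> 9 CO2 + 6 H2O
O2 needed = C + H/4 = 9 + 12/4 = 12.00 moles
Air moles = O2 / 0.209 = 12.00 / 0.209 = 57.42 moles air


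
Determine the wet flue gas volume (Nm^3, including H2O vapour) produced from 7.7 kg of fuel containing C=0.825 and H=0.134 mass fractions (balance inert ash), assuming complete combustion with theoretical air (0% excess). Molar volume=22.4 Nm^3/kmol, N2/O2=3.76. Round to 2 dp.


Per kg fuel: CO2 = (C/12 kmol)*22.4 = (0.825/12)*22.4 = 1.54000 Nm^3
Per kg fuel: H2O = (H/2 kmol)*22.4 = (0.134/2)*22.4 = 1.50080 Nm^3
O2 needed per kg fuel = C/12 + H/4 = 0.825/12 + 0.134/4 = 0.10225000 kmol
Per kg fuel: N2 = O2*3.76*22.4 = 0.10225000*3.76*22.4 = 8.61190 Nm^3
Total per kg = 1.54000 + 1.50080 + 8.61190 = 11.65270 Nm^3
Total = 11.65270 * 7.7 = 89.73 Nm^3


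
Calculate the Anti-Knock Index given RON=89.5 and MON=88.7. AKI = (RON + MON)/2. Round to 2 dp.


AKI = (RON + MON) / 2
AKI = (89.5 + 88.7) / 2
AKI = 178.2 / 2 = 89.10


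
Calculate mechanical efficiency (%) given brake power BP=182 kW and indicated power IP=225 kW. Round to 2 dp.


eta_mech = (BP / IP) * 100
Ratio = 182 / 225 = 0.8089
eta_mech = 0.8089 * 100 = 80.89%


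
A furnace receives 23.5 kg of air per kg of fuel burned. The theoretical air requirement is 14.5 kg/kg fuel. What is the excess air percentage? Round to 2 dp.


Excess air = actual - stoichiometric = 23.5 - 14.5 = 9.00 kg/kg fuel
Excess air % = (excess / stoich) * 100 = (9.00 / 14.5) * 100 = 62.07%


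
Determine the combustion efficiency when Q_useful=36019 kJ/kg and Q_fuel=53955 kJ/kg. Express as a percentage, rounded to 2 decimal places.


Efficiency = (Q_useful / Q_fuel) * 100
Efficiency = (36019 / 53955) * 100
Efficiency = 0.6676 * 100 = 66.76%


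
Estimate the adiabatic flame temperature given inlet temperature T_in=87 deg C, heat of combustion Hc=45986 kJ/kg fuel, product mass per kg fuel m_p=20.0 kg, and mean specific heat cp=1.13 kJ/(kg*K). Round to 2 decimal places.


T_ad = T_in + Hc / (m_p * cp)
Denominator = 20.0 * 1.13 = 22.6000
Temperature rise = 45986 / 22.6000 = 2034.78 K
T_ad = 87 + 2034.78 = 2121.78 deg C


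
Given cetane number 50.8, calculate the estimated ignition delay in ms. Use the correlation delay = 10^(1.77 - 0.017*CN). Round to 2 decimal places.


delay = 10^(1.77 - 0.017*CN)
Exponent = 1.77 - 0.017*50.8 = 0.9064
delay = 10^0.9064 = 8.06 ms


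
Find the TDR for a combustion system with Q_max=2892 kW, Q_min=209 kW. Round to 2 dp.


TDR = Q_max / Q_min
TDR = 2892 / 209 = 13.84


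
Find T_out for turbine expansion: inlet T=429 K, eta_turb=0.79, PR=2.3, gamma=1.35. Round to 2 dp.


T_out = T_in * (1 - eta * (1 - PR^(-(gamma-1)/gamma)))
Exponent = -(1.35-1)/1.35 = -0.25925926
PR^exp = 2.3^(-0.25925926) = 0.80578413
Factor = 1 - 0.79*(1 - 0.80578413) = 0.84656946
T_out = 429 * 0.84656946 = 363.18 K


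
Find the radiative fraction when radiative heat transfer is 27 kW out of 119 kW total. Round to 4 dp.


f_rad = Q_rad / Q_total
f_rad = 27 / 119 = 0.2269


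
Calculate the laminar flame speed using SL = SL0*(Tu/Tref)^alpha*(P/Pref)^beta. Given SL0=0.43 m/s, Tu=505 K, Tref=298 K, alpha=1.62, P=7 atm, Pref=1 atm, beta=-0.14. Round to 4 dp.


SL = SL0 * (Tu/Tref)^alpha * (P/Pref)^beta
T ratio = 505/298 = 1.69463087
(T ratio)^alpha = 1.69463087^1.62 = 2.350183
(P/Pref)^beta = 7^(-0.14) = 0.761529
SL = 0.43 * 2.350183 * 0.761529 = 0.7696 m/s


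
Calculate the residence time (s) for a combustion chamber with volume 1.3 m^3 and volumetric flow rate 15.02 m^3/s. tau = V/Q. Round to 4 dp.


tau = V / Q_flow
tau = 1.3 / 15.02 = 0.0866 s


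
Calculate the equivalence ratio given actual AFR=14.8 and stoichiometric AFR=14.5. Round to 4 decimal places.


phi = AFR_stoich / AFR_actual
phi = 14.5 / 14.8 = 0.9797


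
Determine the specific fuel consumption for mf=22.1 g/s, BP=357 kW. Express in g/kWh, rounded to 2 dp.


SFC = (mf / BP) * 3600
Rate = 22.1 / 357 = 0.061905 g/(s*kW)
SFC = 0.061905 * 3600 = 222.86 g/kWh


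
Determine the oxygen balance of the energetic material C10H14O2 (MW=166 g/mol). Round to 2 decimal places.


OB = -1600 * (2C + H/2 - O) / MW
Inner = 2*10 + 14/2 - 2 = 25.00
OB = -1600 * 25.00 / 166 = -240.96%


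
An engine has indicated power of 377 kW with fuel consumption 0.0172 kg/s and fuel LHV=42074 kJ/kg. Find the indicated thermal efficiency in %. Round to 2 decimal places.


eta_ith = (IP / (mf * LHV)) * 100
Denominator = 0.0172 * 42074 = 723.6728 kW
eta_ith = (377 / 723.6728) * 100 = 52.10%


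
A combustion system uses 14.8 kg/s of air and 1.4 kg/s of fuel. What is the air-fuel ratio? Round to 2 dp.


AFR = m_air / m_fuel
AFR = 14.8 / 1.4 = 10.57


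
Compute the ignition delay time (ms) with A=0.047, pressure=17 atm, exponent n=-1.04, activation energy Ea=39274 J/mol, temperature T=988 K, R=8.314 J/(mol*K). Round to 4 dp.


tau = A * P^n * exp(Ea/(R*T))
P^n = 17^(-1.04) = 0.05252102
Ea/(R*T) = 39274/(8.314*988) = 4.781214
exp(Ea/(R*T)) = 119.249015
tau = 0.047 * 0.05252102 * 119.249015 = 0.2944 ms


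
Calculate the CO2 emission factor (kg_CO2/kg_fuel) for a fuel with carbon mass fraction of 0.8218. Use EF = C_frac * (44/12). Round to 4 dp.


EF = C_frac * (M_CO2 / M_C)
EF = 0.8218 * (44/12)
EF = 0.8218 * 3.666667 = 3.0133 kg_CO2/kg_fuel


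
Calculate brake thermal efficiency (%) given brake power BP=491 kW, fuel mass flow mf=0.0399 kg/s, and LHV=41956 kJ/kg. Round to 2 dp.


eta_BTE = (BP / (mf * LHV)) * 100
Denominator = 0.0399 * 41956 = 1674.0444 kW
eta_BTE = (491 / 1674.0444) * 100 = 29.33%


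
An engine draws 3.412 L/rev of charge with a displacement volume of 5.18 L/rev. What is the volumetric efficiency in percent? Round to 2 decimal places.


eta_v = (V_actual / V_disp) * 100
Ratio = 3.412 / 5.18 = 0.6587
eta_v = 0.6587 * 100 = 65.87%


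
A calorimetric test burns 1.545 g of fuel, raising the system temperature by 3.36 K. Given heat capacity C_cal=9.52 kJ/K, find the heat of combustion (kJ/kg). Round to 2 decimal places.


Hc = C_cal * delta_T / m_fuel
Q_released = 9.52 * 3.36 = 31.9872 kJ
m_fuel = 1.545 g = 1.545/1000 kg = 0.001545 kg
Hc = 31.9872 / 0.001545 = 20703.69 kJ/kg


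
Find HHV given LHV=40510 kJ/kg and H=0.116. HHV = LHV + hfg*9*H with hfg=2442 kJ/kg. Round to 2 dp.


HHV = LHV + hfg * 9 * H
Water addition = 2442 * 9 * 0.116 = 2549.448 kJ/kg
HHV = 40510 + 2549.448 = 43059.45 kJ/kg


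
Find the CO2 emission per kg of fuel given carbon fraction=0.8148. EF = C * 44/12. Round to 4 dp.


EF = C_frac * (M_CO2 / M_C)
EF = 0.8148 * (44/12)
EF = 0.8148 * 3.666667 = 2.9876 kg_CO2/kg_fuel


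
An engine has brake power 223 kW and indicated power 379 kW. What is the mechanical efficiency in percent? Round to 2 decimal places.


eta_mech = (BP / IP) * 100
Ratio = 223 / 379 = 0.5884
eta_mech = 0.5884 * 100 = 58.84%


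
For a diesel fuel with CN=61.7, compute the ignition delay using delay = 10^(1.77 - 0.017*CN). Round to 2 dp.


delay = 10^(1.77 - 0.017*CN)
Exponent = 1.77 - 0.017*61.7 = 0.7211
delay = 10^0.7211 = 5.26 ms


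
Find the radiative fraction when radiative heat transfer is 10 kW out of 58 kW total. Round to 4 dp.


f_rad = Q_rad / Q_total
f_rad = 10 / 58 = 0.1724


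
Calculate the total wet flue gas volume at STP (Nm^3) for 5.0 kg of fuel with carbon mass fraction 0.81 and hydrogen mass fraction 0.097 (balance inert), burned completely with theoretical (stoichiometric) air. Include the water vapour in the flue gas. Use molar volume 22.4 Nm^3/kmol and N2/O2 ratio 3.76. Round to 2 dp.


Per kg fuel: CO2 = (C/12 kmol)*22.4 = (0.81/12)*22.4 = 1.51200 Nm^3
Per kg fuel: H2O = (H/2 kmol)*22.4 = (0.097/2)*22.4 = 1.08640 Nm^3
O2 needed per kg fuel = C/12 + H/4 = 0.81/12 + 0.097/4 = 0.09175000 kmol
Per kg fuel: N2 = O2*3.76*22.4 = 0.09175000*3.76*22.4 = 7.72755 Nm^3
Total per kg = 1.51200 + 1.08640 + 7.72755 = 10.32595 Nm^3
Total = 10.32595 * 5.0 = 51.63 Nm^3


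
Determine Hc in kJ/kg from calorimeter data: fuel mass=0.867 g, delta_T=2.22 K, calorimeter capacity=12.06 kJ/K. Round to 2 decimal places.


Hc = C_cal * delta_T / m_fuel
Q_released = 12.06 * 2.22 = 26.7732 kJ
m_fuel = 0.867 g = 0.867/1000 kg = 0.000867 kg
Hc = 26.7732 / 0.000867 = 30880.28 kJ/kg


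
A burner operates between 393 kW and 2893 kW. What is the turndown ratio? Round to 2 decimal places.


TDR = Q_max / Q_min
TDR = 2893 / 393 = 7.36


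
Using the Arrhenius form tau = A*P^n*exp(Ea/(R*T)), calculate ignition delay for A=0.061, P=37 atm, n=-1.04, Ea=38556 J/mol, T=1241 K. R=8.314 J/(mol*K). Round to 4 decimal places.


tau = A * P^n * exp(Ea/(R*T))
P^n = 37^(-1.04) = 0.02339215
Ea/(R*T) = 38556/(8.314*1241) = 3.736889
exp(Ea/(R*T)) = 41.967217
tau = 0.061 * 0.02339215 * 41.967217 = 0.0599 ms


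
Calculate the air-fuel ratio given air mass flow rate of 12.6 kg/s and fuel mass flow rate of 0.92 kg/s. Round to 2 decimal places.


AFR = m_air / m_fuel
AFR = 12.6 / 0.92 = 13.70


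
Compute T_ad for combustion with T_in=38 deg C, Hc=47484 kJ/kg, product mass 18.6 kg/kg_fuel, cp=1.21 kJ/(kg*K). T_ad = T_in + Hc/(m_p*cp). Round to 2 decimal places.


T_ad = T_in + Hc / (m_p * cp)
Denominator = 18.6 * 1.21 = 22.5060
Temperature rise = 47484 / 22.5060 = 2109.84 K
T_ad = 38 + 2109.84 = 2147.84 deg C


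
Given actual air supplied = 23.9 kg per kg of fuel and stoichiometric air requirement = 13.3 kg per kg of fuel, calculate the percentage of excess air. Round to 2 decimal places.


Excess air = actual - stoichiometric = 23.9 - 13.3 = 10.60 kg/kg fuel
Excess air % = (excess / stoich) * 100 = (10.60 / 13.3) * 100 = 79.70%


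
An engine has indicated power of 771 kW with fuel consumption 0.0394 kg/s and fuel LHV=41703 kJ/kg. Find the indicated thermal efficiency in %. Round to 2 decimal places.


eta_ith = (IP / (mf * LHV)) * 100
Denominator = 0.0394 * 41703 = 1643.0982 kW
eta_ith = (771 / 1643.0982) * 100 = 46.92%


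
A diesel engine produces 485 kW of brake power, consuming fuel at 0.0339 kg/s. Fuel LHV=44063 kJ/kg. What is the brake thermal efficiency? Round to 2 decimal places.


eta_BTE = (BP / (mf * LHV)) * 100
Denominator = 0.0339 * 44063 = 1493.7357 kW
eta_BTE = (485 / 1493.7357) * 100 = 32.47%


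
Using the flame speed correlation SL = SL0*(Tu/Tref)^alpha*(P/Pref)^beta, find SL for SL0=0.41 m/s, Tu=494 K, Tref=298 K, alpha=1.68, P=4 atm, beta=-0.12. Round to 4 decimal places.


SL = SL0 * (Tu/Tref)^alpha * (P/Pref)^beta
T ratio = 494/298 = 1.65771812
(T ratio)^alpha = 1.65771812^1.68 = 2.337642
(P/Pref)^beta = 4^(-0.12) = 0.846745
SL = 0.41 * 2.337642 * 0.846745 = 0.8115 m/s


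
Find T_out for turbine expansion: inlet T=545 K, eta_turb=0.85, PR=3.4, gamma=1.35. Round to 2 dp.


T_out = T_in * (1 - eta * (1 - PR^(-(gamma-1)/gamma)))
Exponent = -(1.35-1)/1.35 = -0.25925926
PR^exp = 3.4^(-0.25925926) = 0.72813041
Factor = 1 - 0.85*(1 - 0.72813041) = 0.76891085
T_out = 545 * 0.76891085 = 419.06 K


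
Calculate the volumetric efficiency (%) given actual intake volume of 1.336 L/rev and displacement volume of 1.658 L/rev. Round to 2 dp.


eta_v = (V_actual / V_disp) * 100
Ratio = 1.336 / 1.658 = 0.8058
eta_v = 0.8058 * 100 = 80.58%


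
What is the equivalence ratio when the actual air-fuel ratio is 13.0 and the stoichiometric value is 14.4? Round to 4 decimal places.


phi = AFR_stoich / AFR_actual
phi = 14.4 / 13.0 = 1.1077


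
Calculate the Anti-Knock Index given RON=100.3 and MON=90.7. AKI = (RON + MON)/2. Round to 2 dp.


AKI = (RON + MON) / 2
AKI = (100.3 + 90.7) / 2
AKI = 191.0 / 2 = 95.50


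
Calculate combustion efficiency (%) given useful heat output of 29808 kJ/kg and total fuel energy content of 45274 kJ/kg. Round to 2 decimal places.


Efficiency = (Q_useful / Q_fuel) * 100
Efficiency = (29808 / 45274) * 100
Efficiency = 0.6584 * 100 = 65.84%


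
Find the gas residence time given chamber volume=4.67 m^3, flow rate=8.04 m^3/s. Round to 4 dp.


tau = V / Q_flow
tau = 4.67 / 8.04 = 0.5808 s


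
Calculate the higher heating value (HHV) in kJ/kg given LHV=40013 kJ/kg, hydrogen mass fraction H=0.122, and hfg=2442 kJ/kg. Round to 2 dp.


HHV = LHV + hfg * 9 * H
Water addition = 2442 * 9 * 0.122 = 2681.316 kJ/kg
HHV = 40013 + 2681.316 = 42694.32 kJ/kg


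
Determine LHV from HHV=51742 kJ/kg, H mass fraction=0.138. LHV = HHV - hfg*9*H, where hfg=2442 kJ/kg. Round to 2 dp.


LHV = HHV - hfg * 9 * H
Water correction = 2442 * 9 * 0.138 = 3032.964 kJ/kg
LHV = 51742 - 3032.964 = 48709.04 kJ/kg


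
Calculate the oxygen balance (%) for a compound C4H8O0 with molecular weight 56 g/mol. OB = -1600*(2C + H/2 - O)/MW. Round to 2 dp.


OB = -1600 * (2C + H/2 - O) / MW
Inner = 2*4 + 8/2 - 0 = 12.00
OB = -1600 * 12.00 / 56 = -342.86%


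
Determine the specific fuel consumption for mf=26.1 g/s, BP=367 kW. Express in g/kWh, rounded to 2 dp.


SFC = (mf / BP) * 3600
Rate = 26.1 / 367 = 0.071117 g/(s*kW)
SFC = 0.071117 * 3600 = 256.02 g/kWh


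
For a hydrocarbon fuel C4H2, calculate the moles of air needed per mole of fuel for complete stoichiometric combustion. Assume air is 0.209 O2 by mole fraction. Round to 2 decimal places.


Balanced combustion: C4H2 + 4.5 O2 -> 4 CO2 + 1 H2O
O2 needed = C + H/4 = 4 + 2/4 = 4.50 moles
Air moles = O2 / 0.209 = 4.50 / 0.209 = 21.53 moles air


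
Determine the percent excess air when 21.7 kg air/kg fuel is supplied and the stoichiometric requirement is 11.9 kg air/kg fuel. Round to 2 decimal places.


Excess air = actual - stoichiometric = 21.7 - 11.9 = 9.80 kg/kg fuel
Excess air % = (excess / stoich) * 100 = (9.80 / 11.9) * 100 = 82.35%


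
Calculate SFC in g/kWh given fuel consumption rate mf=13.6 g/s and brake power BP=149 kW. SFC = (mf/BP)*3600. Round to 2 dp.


SFC = (mf / BP) * 3600
Rate = 13.6 / 149 = 0.091275 g/(s*kW)
SFC = 0.091275 * 3600 = 328.59 g/kWh


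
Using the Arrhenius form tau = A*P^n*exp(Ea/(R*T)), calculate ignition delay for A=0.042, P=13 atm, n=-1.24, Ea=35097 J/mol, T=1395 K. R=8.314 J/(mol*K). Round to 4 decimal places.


tau = A * P^n * exp(Ea/(R*T))
P^n = 13^(-1.24) = 0.04156332
Ea/(R*T) = 35097/(8.314*1395) = 3.026117
exp(Ea/(R*T)) = 20.617029
tau = 0.042 * 0.04156332 * 20.617029 = 0.0360 ms


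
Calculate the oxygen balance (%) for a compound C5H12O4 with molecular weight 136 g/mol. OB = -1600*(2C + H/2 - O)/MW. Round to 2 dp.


OB = -1600 * (2C + H/2 - O) / MW
Inner = 2*5 + 12/2 - 4 = 12.00
OB = -1600 * 12.00 / 136 = -141.18%


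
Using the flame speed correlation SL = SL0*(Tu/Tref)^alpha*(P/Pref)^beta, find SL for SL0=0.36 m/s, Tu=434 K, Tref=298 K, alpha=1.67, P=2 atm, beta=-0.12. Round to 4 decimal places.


SL = SL0 * (Tu/Tref)^alpha * (P/Pref)^beta
T ratio = 434/298 = 1.45637584
(T ratio)^alpha = 1.45637584^1.67 = 1.873556
(P/Pref)^beta = 2^(-0.12) = 0.920188
SL = 0.36 * 1.873556 * 0.920188 = 0.6206 m/s


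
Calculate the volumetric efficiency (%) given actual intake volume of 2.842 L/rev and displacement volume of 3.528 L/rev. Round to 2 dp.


eta_v = (V_actual / V_disp) * 100
Ratio = 2.842 / 3.528 = 0.8056
eta_v = 0.8056 * 100 = 80.56%


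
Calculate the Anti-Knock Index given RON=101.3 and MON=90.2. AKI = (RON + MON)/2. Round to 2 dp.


AKI = (RON + MON) / 2
AKI = (101.3 + 90.2) / 2
AKI = 191.5 / 2 = 95.75


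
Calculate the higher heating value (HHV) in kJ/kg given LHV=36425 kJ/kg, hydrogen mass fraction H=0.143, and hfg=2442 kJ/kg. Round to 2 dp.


HHV = LHV + hfg * 9 * H
Water addition = 2442 * 9 * 0.143 = 3142.854 kJ/kg
HHV = 36425 + 3142.854 = 39567.85 kJ/kg


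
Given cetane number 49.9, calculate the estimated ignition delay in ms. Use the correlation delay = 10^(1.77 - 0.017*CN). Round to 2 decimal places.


delay = 10^(1.77 - 0.017*CN)
Exponent = 1.77 - 0.017*49.9 = 0.9217
delay = 10^0.9217 = 8.35 ms


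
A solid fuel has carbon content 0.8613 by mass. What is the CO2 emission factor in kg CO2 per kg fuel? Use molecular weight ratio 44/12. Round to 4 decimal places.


EF = C_frac * (M_CO2 / M_C)
EF = 0.8613 * (44/12)
EF = 0.8613 * 3.666667 = 3.1581 kg_CO2/kg_fuel


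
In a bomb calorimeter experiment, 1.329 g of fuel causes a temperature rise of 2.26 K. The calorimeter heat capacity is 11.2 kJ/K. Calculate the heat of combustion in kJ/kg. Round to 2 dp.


Hc = C_cal * delta_T / m_fuel
Q_released = 11.2 * 2.26 = 25.3120 kJ
m_fuel = 1.329 g = 1.329/1000 kg = 0.001329 kg
Hc = 25.3120 / 0.001329 = 19045.90 kJ/kg


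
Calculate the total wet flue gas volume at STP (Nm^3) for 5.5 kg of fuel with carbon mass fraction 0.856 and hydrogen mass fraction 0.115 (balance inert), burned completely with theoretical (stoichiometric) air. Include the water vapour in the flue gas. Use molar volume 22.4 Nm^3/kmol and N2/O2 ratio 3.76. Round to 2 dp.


Per kg fuel: CO2 = (C/12 kmol)*22.4 = (0.856/12)*22.4 = 1.59787 Nm^3
Per kg fuel: H2O = (H/2 kmol)*22.4 = (0.115/2)*22.4 = 1.28800 Nm^3
O2 needed per kg fuel = C/12 + H/4 = 0.856/12 + 0.115/4 = 0.10008333 kmol
Per kg fuel: N2 = O2*3.76*22.4 = 0.10008333*3.76*22.4 = 8.42942 Nm^3
Total per kg = 1.59787 + 1.28800 + 8.42942 = 11.31529 Nm^3
Total = 11.31529 * 5.5 = 62.23 Nm^3


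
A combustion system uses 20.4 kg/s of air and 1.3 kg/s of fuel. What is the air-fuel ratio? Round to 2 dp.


AFR = m_air / m_fuel
AFR = 20.4 / 1.3 = 15.69


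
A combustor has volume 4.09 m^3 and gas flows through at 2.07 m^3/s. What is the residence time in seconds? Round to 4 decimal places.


tau = V / Q_flow
tau = 4.09 / 2.07 = 1.9758 s


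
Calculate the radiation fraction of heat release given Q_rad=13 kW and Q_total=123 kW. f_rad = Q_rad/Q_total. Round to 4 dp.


f_rad = Q_rad / Q_total
f_rad = 13 / 123 = 0.1057


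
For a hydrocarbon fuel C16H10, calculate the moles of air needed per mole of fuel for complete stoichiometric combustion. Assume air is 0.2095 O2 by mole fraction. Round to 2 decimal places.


Balanced combustion: C16H10 + 18.5 O2 -> 16 CO2 + 5 H2O
O2 needed = C + H/4 = 16 + 10/4 = 18.50 moles
Air moles = O2 / 0.2095 = 18.50 / 0.2095 = 88.31 moles air


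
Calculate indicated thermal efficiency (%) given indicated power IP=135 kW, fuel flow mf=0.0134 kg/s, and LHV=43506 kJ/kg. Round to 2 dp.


eta_ith = (IP / (mf * LHV)) * 100
Denominator = 0.0134 * 43506 = 582.9804 kW
eta_ith = (135 / 582.9804) * 100 = 23.16%


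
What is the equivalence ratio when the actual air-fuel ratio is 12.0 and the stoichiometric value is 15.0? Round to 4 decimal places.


phi = AFR_stoich / AFR_actual
phi = 15.0 / 12.0 = 1.2500


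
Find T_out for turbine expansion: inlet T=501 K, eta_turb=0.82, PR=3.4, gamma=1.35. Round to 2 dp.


T_out = T_in * (1 - eta * (1 - PR^(-(gamma-1)/gamma)))
Exponent = -(1.35-1)/1.35 = -0.25925926
PR^exp = 3.4^(-0.25925926) = 0.72813041
Factor = 1 - 0.82*(1 - 0.72813041) = 0.77706694
T_out = 501 * 0.77706694 = 389.31 K


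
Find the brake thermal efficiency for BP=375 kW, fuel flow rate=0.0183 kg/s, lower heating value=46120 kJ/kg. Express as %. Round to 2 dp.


eta_BTE = (BP / (mf * LHV)) * 100
Denominator = 0.0183 * 46120 = 843.9960 kW
eta_BTE = (375 / 843.9960) * 100 = 44.43%


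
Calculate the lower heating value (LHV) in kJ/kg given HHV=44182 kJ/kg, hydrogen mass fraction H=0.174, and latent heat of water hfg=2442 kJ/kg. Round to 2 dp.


LHV = HHV - hfg * 9 * H
Water correction = 2442 * 9 * 0.174 = 3824.172 kJ/kg
LHV = 44182 - 3824.172 = 40357.83 kJ/kg


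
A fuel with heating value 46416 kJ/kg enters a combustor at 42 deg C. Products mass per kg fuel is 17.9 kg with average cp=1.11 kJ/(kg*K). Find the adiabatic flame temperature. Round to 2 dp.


T_ad = T_in + Hc / (m_p * cp)
Denominator = 17.9 * 1.11 = 19.8690
Temperature rise = 46416 / 19.8690 = 2336.10 K
T_ad = 42 + 2336.10 = 2378.10 deg C


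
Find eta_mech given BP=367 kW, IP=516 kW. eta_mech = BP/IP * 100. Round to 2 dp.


eta_mech = (BP / IP) * 100
Ratio = 367 / 516 = 0.7112
eta_mech = 0.7112 * 100 = 71.12%


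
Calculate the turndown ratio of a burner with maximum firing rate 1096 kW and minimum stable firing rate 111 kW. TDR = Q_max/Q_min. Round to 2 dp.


TDR = Q_max / Q_min
TDR = 1096 / 111 = 9.87


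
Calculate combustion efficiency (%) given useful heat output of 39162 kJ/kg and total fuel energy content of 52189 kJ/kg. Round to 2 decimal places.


Efficiency = (Q_useful / Q_fuel) * 100
Efficiency = (39162 / 52189) * 100
Efficiency = 0.7504 * 100 = 75.04%


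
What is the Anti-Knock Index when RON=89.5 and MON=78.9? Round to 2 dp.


AKI = (RON + MON) / 2
AKI = (89.5 + 78.9) / 2
AKI = 168.4 / 2 = 84.20


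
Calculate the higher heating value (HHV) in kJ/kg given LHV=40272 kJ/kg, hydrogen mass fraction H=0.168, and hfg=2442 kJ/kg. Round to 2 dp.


HHV = LHV + hfg * 9 * H
Water addition = 2442 * 9 * 0.168 = 3692.304 kJ/kg
HHV = 40272 + 3692.304 = 43964.30 kJ/kg


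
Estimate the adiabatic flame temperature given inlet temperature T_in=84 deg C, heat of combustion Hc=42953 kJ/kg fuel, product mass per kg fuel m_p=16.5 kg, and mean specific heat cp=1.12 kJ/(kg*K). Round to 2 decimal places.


T_ad = T_in + Hc / (m_p * cp)
Denominator = 16.5 * 1.12 = 18.4800
Temperature rise = 42953 / 18.4800 = 2324.30 K
T_ad = 84 + 2324.30 = 2408.30 deg C


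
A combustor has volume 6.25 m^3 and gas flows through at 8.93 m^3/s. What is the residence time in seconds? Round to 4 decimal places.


tau = V / Q_flow
tau = 6.25 / 8.93 = 0.6999 s


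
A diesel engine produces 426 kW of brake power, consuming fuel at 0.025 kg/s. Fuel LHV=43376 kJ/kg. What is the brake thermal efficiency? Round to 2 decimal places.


eta_BTE = (BP / (mf * LHV)) * 100
Denominator = 0.025 * 43376 = 1084.4000 kW
eta_BTE = (426 / 1084.4000) * 100 = 39.28%


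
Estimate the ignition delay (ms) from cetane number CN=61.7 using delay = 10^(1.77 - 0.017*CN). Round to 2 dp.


delay = 10^(1.77 - 0.017*CN)
Exponent = 1.77 - 0.017*61.7 = 0.7211
delay = 10^0.7211 = 5.26 ms


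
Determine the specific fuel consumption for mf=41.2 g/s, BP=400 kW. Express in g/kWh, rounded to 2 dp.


SFC = (mf / BP) * 3600
Rate = 41.2 / 400 = 0.103000 g/(s*kW)
SFC = 0.103000 * 3600 = 370.80 g/kWh


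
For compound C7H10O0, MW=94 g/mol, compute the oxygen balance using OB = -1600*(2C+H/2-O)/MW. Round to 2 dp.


OB = -1600 * (2C + H/2 - O) / MW
Inner = 2*7 + 10/2 - 0 = 19.00
OB = -1600 * 19.00 / 94 = -323.40%


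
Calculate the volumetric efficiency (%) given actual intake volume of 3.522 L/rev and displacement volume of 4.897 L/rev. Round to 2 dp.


eta_v = (V_actual / V_disp) * 100
Ratio = 3.522 / 4.897 = 0.7192
eta_v = 0.7192 * 100 = 71.92%


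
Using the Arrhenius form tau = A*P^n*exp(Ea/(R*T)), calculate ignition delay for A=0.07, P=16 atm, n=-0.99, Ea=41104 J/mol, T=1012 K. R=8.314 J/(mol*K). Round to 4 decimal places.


tau = A * P^n * exp(Ea/(R*T))
P^n = 16^(-0.99) = 0.06425711
Ea/(R*T) = 41104/(8.314*1012) = 4.885326
exp(Ea/(R*T)) = 132.333606
tau = 0.07 * 0.06425711 * 132.333606 = 0.5952 ms


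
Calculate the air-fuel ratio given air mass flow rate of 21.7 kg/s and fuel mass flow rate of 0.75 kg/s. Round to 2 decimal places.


AFR = m_air / m_fuel
AFR = 21.7 / 0.75 = 28.93


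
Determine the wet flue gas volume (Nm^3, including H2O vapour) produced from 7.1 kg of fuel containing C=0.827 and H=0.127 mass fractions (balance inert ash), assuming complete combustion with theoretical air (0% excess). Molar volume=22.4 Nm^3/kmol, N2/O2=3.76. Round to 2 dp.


Per kg fuel: CO2 = (C/12 kmol)*22.4 = (0.827/12)*22.4 = 1.54373 Nm^3
Per kg fuel: H2O = (H/2 kmol)*22.4 = (0.127/2)*22.4 = 1.42240 Nm^3
O2 needed per kg fuel = C/12 + H/4 = 0.827/12 + 0.127/4 = 0.10066667 kmol
Per kg fuel: N2 = O2*3.76*22.4 = 0.10066667*3.76*22.4 = 8.47855 Nm^3
Total per kg = 1.54373 + 1.42240 + 8.47855 = 11.44468 Nm^3
Total = 11.44468 * 7.1 = 81.26 Nm^3


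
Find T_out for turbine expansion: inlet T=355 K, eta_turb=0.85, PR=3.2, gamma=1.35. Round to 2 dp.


T_out = T_in * (1 - eta * (1 - PR^(-(gamma-1)/gamma)))
Exponent = -(1.35-1)/1.35 = -0.25925926
PR^exp = 3.2^(-0.25925926) = 0.73966521
Factor = 1 - 0.85*(1 - 0.73966521) = 0.77871543
T_out = 355 * 0.77871543 = 276.44 K


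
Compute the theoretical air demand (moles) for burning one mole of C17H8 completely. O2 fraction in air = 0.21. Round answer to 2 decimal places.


Balanced combustion: C17H8 + 19 O2 -> 17 CO2 + 4 H2O
O2 needed = C + H/4 = 17 + 8/4 = 19.00 moles
Air moles = O2 / 0.21 = 19.00 / 0.21 = 90.48 moles air


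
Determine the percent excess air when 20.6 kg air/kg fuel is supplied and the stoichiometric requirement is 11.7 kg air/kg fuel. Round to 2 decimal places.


Excess air = actual - stoichiometric = 20.6 - 11.7 = 8.90 kg/kg fuel
Excess air % = (excess / stoich) * 100 = (8.90 / 11.7) * 100 = 76.07%


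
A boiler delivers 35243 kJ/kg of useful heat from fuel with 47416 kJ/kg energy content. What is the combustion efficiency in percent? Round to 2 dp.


Efficiency = (Q_useful / Q_fuel) * 100
Efficiency = (35243 / 47416) * 100
Efficiency = 0.7433 * 100 = 74.33%


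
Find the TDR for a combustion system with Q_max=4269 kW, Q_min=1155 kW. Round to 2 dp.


TDR = Q_max / Q_min
TDR = 4269 / 1155 = 3.70


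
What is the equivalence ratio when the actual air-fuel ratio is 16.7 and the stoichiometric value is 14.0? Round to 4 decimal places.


phi = AFR_stoich / AFR_actual
phi = 14.0 / 16.7 = 0.8383


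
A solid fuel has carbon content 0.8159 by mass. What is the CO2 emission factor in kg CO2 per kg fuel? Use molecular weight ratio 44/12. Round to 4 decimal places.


EF = C_frac * (M_CO2 / M_C)
EF = 0.8159 * (44/12)
EF = 0.8159 * 3.666667 = 2.9916 kg_CO2/kg_fuel


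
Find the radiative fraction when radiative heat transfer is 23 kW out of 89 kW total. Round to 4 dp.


f_rad = Q_rad / Q_total
f_rad = 23 / 89 = 0.2584


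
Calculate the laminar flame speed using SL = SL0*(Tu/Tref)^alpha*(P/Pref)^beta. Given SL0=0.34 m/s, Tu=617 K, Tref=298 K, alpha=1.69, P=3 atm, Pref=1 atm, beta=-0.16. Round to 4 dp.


SL = SL0 * (Tu/Tref)^alpha * (P/Pref)^beta
T ratio = 617/298 = 2.07046980
(T ratio)^alpha = 2.07046980^1.69 = 3.421027
(P/Pref)^beta = 3^(-0.16) = 0.838804
SL = 0.34 * 3.421027 * 0.838804 = 0.9757 m/s


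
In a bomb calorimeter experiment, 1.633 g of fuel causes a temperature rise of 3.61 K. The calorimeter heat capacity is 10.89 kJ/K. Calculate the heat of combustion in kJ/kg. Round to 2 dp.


Hc = C_cal * delta_T / m_fuel
Q_released = 10.89 * 3.61 = 39.3129 kJ
m_fuel = 1.633 g = 1.633/1000 kg = 0.001633 kg
Hc = 39.3129 / 0.001633 = 24074.04 kJ/kg


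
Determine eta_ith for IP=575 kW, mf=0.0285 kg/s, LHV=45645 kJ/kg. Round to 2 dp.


eta_ith = (IP / (mf * LHV)) * 100
Denominator = 0.0285 * 45645 = 1300.8825 kW
eta_ith = (575 / 1300.8825) * 100 = 44.20%


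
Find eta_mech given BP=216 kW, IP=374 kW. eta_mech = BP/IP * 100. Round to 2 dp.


eta_mech = (BP / IP) * 100
Ratio = 216 / 374 = 0.5775
eta_mech = 0.5775 * 100 = 57.75%


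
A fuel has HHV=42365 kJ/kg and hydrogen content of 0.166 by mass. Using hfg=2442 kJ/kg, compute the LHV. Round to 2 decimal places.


LHV = HHV - hfg * 9 * H
Water correction = 2442 * 9 * 0.166 = 3648.348 kJ/kg
LHV = 42365 - 3648.348 = 38716.65 kJ/kg


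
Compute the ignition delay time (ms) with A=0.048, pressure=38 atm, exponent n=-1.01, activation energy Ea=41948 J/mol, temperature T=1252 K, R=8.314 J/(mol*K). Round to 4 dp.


tau = A * P^n * exp(Ea/(R*T))
P^n = 38^(-1.01) = 0.02537573
Ea/(R*T) = 41948/(8.314*1252) = 4.029925
exp(Ea/(R*T)) = 56.256664
tau = 0.048 * 0.02537573 * 56.256664 = 0.0685 ms


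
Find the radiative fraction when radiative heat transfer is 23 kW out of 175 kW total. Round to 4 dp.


f_rad = Q_rad / Q_total
f_rad = 23 / 175 = 0.1314


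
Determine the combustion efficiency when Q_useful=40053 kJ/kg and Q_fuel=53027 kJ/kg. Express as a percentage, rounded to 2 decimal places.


Efficiency = (Q_useful / Q_fuel) * 100
Efficiency = (40053 / 53027) * 100
Efficiency = 0.7553 * 100 = 75.53%


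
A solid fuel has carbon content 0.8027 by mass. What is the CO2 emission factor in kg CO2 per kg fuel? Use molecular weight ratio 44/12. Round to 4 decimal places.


EF = C_frac * (M_CO2 / M_C)
EF = 0.8027 * (44/12)
EF = 0.8027 * 3.666667 = 2.9432 kg_CO2/kg_fuel


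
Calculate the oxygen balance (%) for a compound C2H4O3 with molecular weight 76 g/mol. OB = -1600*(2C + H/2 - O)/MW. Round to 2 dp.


OB = -1600 * (2C + H/2 - O) / MW
Inner = 2*2 + 4/2 - 3 = 3.00
OB = -1600 * 3.00 / 76 = -63.16%


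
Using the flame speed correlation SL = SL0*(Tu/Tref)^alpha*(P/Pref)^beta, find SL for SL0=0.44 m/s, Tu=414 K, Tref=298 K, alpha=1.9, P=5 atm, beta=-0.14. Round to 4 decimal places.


SL = SL0 * (Tu/Tref)^alpha * (P/Pref)^beta
T ratio = 414/298 = 1.38926174
(T ratio)^alpha = 1.38926174^1.9 = 1.867625
(P/Pref)^beta = 5^(-0.14) = 0.798260
SL = 0.44 * 1.867625 * 0.798260 = 0.6560 m/s


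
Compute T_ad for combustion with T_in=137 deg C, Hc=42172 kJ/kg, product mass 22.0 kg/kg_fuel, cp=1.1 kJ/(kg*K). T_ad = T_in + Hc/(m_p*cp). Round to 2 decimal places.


T_ad = T_in + Hc / (m_p * cp)
Denominator = 22.0 * 1.1 = 24.2000
Temperature rise = 42172 / 24.2000 = 1742.64 K
T_ad = 137 + 1742.64 = 1879.64 deg C


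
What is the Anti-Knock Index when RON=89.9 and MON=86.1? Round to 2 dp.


AKI = (RON + MON) / 2
AKI = (89.9 + 86.1) / 2
AKI = 176.0 / 2 = 88.00


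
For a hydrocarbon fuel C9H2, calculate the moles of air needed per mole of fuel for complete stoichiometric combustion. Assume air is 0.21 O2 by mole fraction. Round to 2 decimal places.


Balanced combustion: C9H2 + 9.5 O2 -> 9 CO2 + 1 H2O
O2 needed = C + H/4 = 9 + 2/4 = 9.50 moles
Air moles = O2 / 0.21 = 9.50 / 0.21 = 45.24 moles air


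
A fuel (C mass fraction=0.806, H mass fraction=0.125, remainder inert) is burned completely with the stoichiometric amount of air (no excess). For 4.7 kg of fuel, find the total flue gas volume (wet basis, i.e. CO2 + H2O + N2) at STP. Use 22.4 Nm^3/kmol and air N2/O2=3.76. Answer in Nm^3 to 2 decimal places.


Per kg fuel: CO2 = (C/12 kmol)*22.4 = (0.806/12)*22.4 = 1.50453 Nm^3
Per kg fuel: H2O = (H/2 kmol)*22.4 = (0.125/2)*22.4 = 1.40000 Nm^3
O2 needed per kg fuel = C/12 + H/4 = 0.806/12 + 0.125/4 = 0.09841667 kmol
Per kg fuel: N2 = O2*3.76*22.4 = 0.09841667*3.76*22.4 = 8.28905 Nm^3
Total per kg = 1.50453 + 1.40000 + 8.28905 = 11.19358 Nm^3
Total = 11.19358 * 4.7 = 52.61 Nm^3


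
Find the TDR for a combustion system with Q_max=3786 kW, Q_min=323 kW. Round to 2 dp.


TDR = Q_max / Q_min
TDR = 3786 / 323 = 11.72


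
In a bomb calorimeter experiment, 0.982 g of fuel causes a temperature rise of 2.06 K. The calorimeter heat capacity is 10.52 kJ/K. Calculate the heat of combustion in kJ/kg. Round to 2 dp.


Hc = C_cal * delta_T / m_fuel
Q_released = 10.52 * 2.06 = 21.6712 kJ
m_fuel = 0.982 g = 0.982/1000 kg = 0.000982 kg
Hc = 21.6712 / 0.000982 = 22068.43 kJ/kg


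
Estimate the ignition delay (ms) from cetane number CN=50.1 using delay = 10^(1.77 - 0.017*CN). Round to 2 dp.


delay = 10^(1.77 - 0.017*CN)
Exponent = 1.77 - 0.017*50.1 = 0.9183
delay = 10^0.9183 = 8.29 ms


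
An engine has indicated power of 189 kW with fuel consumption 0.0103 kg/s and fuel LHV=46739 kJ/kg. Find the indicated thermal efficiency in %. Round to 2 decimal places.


eta_ith = (IP / (mf * LHV)) * 100
Denominator = 0.0103 * 46739 = 481.4117 kW
eta_ith = (189 / 481.4117) * 100 = 39.26%


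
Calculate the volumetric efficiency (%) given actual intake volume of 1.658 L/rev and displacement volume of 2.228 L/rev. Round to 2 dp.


eta_v = (V_actual / V_disp) * 100
Ratio = 1.658 / 2.228 = 0.7442
eta_v = 0.7442 * 100 = 74.42%


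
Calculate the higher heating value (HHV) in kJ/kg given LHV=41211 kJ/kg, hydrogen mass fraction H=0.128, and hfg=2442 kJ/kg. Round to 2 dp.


HHV = LHV + hfg * 9 * H
Water addition = 2442 * 9 * 0.128 = 2813.184 kJ/kg
HHV = 41211 + 2813.184 = 44024.18 kJ/kg


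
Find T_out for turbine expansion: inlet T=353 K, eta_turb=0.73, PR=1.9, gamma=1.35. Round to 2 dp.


T_out = T_in * (1 - eta * (1 - PR^(-(gamma-1)/gamma)))
Exponent = -(1.35-1)/1.35 = -0.25925926
PR^exp = 1.9^(-0.25925926) = 0.84670193
Factor = 1 - 0.73*(1 - 0.84670193) = 0.88809241
T_out = 353 * 0.88809241 = 313.50 K


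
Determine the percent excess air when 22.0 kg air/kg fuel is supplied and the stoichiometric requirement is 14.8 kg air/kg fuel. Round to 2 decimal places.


Excess air = actual - stoichiometric = 22.0 - 14.8 = 7.20 kg/kg fuel
Excess air % = (excess / stoich) * 100 = (7.20 / 14.8) * 100 = 48.65%
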